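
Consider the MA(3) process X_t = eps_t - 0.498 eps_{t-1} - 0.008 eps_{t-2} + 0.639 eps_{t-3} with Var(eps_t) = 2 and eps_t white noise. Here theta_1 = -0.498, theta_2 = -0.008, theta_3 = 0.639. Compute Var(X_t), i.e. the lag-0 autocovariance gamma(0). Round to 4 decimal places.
\gamma(0) = 3.3128

For an MA(q) process X_t = eps_t + sum_i theta_i eps_{t-i} with
Var(eps_t) = sigma^2, the variance is
  gamma(0) = sigma^2 * (1 + sum_i theta_i^2).
  sum_i theta_i^2 = (-0.498)^2 + (-0.008)^2 + (0.639)^2 = 0.248004 + 0.000064 + 0.408321 = 0.656389.
  gamma(0) = 2 * (1 + 0.656389) = 2 * 1.656389 = 3.312778, which rounds to 3.3128.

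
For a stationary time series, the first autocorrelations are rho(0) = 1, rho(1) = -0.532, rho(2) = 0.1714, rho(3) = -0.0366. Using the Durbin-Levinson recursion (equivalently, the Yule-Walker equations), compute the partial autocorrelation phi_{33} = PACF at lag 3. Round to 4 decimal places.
\phi_{33} = -0.0201

The PACF at lag k is phi_{kk}, the last component of the solution
to the Yule-Walker system G_k phi = r_k where
  (G_k)_{ij} = rho(|i - j|), (r_k)_i = rho(i), i,j = 1..k.
Equivalently, Durbin-Levinson gives phi_{kk} iteratively:
  phi_{11} = rho(1)
  phi_{kk} = [rho(k) - sum_{j=1..k-1} phi_{k-1,j} rho(k-j)]
            / [1 - sum_{j=1..k-1} phi_{k-1,j} rho(j)],
  phi_{k,j} = phi_{k-1,j} - phi_{kk} phi_{k-1,k-j},  j = 1..k-1.
Step k = 1:
  phi_11 = rho(1) = -0.532.
Step k = 2:
  phi_22 = [rho(2) - phi_11 rho(1)] / [1 - phi_11 rho(1)] = [0.1714 - (-0.532)(-0.532)] / [1 - (-0.532)(-0.532)]
         = -0.111624 / 0.716976 = -0.155687.
  Update: phi_21 = phi_11 - phi_22 phi_11 = -0.532 - (-0.155687)(-0.532) = -0.614826.
Step k = 3:
  phi_33 = [rho(3) - phi_21 rho(2) - phi_22 rho(1)] / [1 - phi_21 rho(1) - phi_22 rho(2)]
    numerator   = -0.0366 - (-0.614826)(0.1714) - (-0.155687)(-0.532) = -0.01404449
    denominator = 1 - (-0.614826)(-0.532) - (-0.155687)(0.1714) = 0.69959757
  phi_33 = -0.01404449 / 0.69959757 = -0.0201.
Therefore phi_{33} = -0.0201.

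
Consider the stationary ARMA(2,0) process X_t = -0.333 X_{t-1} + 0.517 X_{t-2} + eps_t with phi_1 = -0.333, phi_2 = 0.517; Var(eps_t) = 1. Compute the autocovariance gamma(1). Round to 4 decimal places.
\gamma(1) = -1.7934

Multiply the model equation by X_{t-k} and take expectations. With theta_0 = psi_0 = 1 and psi_j the MA(infinity) weights, this gives
  gamma(k) - sum_i phi_i gamma(k-i) = c_k,
  c_k = sigma^2 * sum_{j=k..q} theta_j psi_{j-k}   (c_k = 0 for k > q),
using gamma(-m) = gamma(m).
Pure AR (q = 0): c_0 = sigma^2 = 1, c_k = 0 for k >= 1.
Equations for k = 0, 1, 2 (AR order 2, c_2 = 0):
  (E0) gamma(0) = phi_1 gamma(1) + phi_2 gamma(2) + c_0
  (E1) gamma(1) = phi_1 gamma(0) + phi_2 gamma(1) + c_1
  (E2) gamma(2) = phi_1 gamma(1) + phi_2 gamma(0)
From (E1): gamma(1) = A gamma(0) + B with
  A = phi_1 / (1 - phi_2) = -0.333 / 0.483 = -0.689441,   B = c_1 / (1 - phi_2) = 0 / 0.483 = 0.
Insert (E2) into (E0): gamma(0) (1 - phi_2^2) = phi_1 (1 + phi_2) gamma(1) + c_0.
  phi_1 (1 + phi_2) = (-0.333)(1.517) = -0.505161,   1 - phi_2^2 = 0.732711.
Replace gamma(1) by A gamma(0) + B and collect gamma(0):
  gamma(0) [0.732711 - (-0.505161)(-0.689441)] = c_0 = 1
  gamma(0) * 0.384432 = 1
  gamma(0) = 1 / 0.384432 = 2.601238.
  gamma(1) = A gamma(0) = (-0.689441)(2.601238) = -1.7934.
Therefore gamma(1) = -1.7934 (to 4 decimal places).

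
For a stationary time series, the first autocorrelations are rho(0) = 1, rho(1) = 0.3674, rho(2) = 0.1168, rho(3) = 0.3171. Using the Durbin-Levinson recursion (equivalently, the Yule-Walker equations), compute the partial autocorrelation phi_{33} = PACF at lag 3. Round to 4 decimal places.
\phi_{33} = 0.3250

The PACF at lag k is phi_{kk}, the last component of the solution
to the Yule-Walker system G_k phi = r_k where
  (G_k)_{ij} = rho(|i - j|), (r_k)_i = rho(i), i,j = 1..k.
Equivalently, Durbin-Levinson gives phi_{kk} iteratively:
  phi_{11} = rho(1)
  phi_{kk} = [rho(k) - sum_{j=1..k-1} phi_{k-1,j} rho(k-j)]
            / [1 - sum_{j=1..k-1} phi_{k-1,j} rho(j)],
  phi_{k,j} = phi_{k-1,j} - phi_{kk} phi_{k-1,k-j},  j = 1..k-1.
Step k = 1:
  phi_11 = rho(1) = 0.3674.
Step k = 2:
  phi_22 = [rho(2) - phi_11 rho(1)] / [1 - phi_11 rho(1)] = [0.1168 - (0.3674)(0.3674)] / [1 - (0.3674)(0.3674)]
         = -0.01818276 / 0.86501724 = -0.02102.
  Update: phi_21 = phi_11 - phi_22 phi_11 = 0.3674 - (-0.02102)(0.3674) = 0.375123.
Step k = 3:
  phi_33 = [rho(3) - phi_21 rho(2) - phi_22 rho(1)] / [1 - phi_21 rho(1) - phi_22 rho(2)]
    numerator   = 0.3171 - (0.375123)(0.1168) - (-0.02102)(0.3674) = 0.28100845
    denominator = 1 - (0.375123)(0.3674) - (-0.02102)(0.1168) = 0.86463504
  phi_33 = 0.28100845 / 0.86463504 = 0.325.
Therefore phi_{33} = 0.3250.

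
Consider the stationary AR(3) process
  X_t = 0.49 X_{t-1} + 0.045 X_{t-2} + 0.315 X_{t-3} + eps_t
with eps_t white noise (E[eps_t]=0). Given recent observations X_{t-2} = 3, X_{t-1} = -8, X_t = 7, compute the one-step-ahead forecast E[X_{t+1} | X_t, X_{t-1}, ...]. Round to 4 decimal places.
E[X_{t+1} \mid \mathcal F_t] = 4.0150

For an AR(p) model X_t = c + sum_i phi_i X_{t-i} + eps_t, the
one-step-ahead conditional mean is
  E[X_{t+1} | X_t, ...] = c + sum_i phi_i X_{t+1-i}.
Substitute known values:
  E[X_{t+1} | ...] = (0.49) * (7) + (0.045) * (-8) + (0.315) * (3)
                   = 4.0150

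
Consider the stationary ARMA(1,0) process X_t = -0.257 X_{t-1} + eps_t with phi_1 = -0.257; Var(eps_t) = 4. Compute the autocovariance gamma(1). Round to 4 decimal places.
\gamma(1) = -1.1007

Multiply the model equation by X_{t-k} and take expectations. With theta_0 = psi_0 = 1 and psi_j the MA(infinity) weights, this gives
  gamma(k) - sum_i phi_i gamma(k-i) = c_k,
  c_k = sigma^2 * sum_{j=k..q} theta_j psi_{j-k}   (c_k = 0 for k > q),
using gamma(-m) = gamma(m).
Pure AR (q = 0): c_0 = sigma^2 = 4, c_k = 0 for k >= 1.
Equations for k = 0 and k = 1 (AR order 1):
  gamma(0) = phi_1 gamma(1) + c_0
  gamma(1) = phi_1 gamma(0) + c_1
Substituting the second into the first: gamma(0) (1 - phi_1^2) = c_0 + phi_1 c_1, so
  gamma(0) = c_0 / (1 - phi_1^2) = 4 / (1 - (-0.257)^2) = 4 / 0.933951 = 4.28288.
  gamma(1) = phi_1 gamma(0) = (-0.257)(4.28288) = -1.1007.
Therefore gamma(1) = -1.1007 (to 4 decimal places).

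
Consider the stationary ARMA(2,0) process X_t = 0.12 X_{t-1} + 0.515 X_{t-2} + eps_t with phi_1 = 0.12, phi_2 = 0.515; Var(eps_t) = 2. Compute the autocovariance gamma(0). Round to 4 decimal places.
\gamma(0) = 2.8994

Multiply the model equation by X_{t-k} and take expectations. With theta_0 = psi_0 = 1 and psi_j the MA(infinity) weights, this gives
  gamma(k) - sum_i phi_i gamma(k-i) = c_k,
  c_k = sigma^2 * sum_{j=k..q} theta_j psi_{j-k}   (c_k = 0 for k > q),
using gamma(-m) = gamma(m).
Pure AR (q = 0): c_0 = sigma^2 = 2, c_k = 0 for k >= 1.
Equations for k = 0, 1, 2 (AR order 2, c_2 = 0):
  (E0) gamma(0) = phi_1 gamma(1) + phi_2 gamma(2) + c_0
  (E1) gamma(1) = phi_1 gamma(0) + phi_2 gamma(1) + c_1
  (E2) gamma(2) = phi_1 gamma(1) + phi_2 gamma(0)
From (E1): gamma(1) = A gamma(0) + B with
  A = phi_1 / (1 - phi_2) = 0.12 / 0.485 = 0.247423,   B = c_1 / (1 - phi_2) = 0 / 0.485 = 0.
Insert (E2) into (E0): gamma(0) (1 - phi_2^2) = phi_1 (1 + phi_2) gamma(1) + c_0.
  phi_1 (1 + phi_2) = (0.12)(1.515) = 0.1818,   1 - phi_2^2 = 0.734775.
Replace gamma(1) by A gamma(0) + B and collect gamma(0):
  gamma(0) [0.734775 - (0.1818)(0.247423)] = c_0 = 2
  gamma(0) * 0.689794 = 2
  gamma(0) = 2 / 0.689794 = 2.899418.
Therefore gamma(0) = 2.8994 (to 4 decimal places).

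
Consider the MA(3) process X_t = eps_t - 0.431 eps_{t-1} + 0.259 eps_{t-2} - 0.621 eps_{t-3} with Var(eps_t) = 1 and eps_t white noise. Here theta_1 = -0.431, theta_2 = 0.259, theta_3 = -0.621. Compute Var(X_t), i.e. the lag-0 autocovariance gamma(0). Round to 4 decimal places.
\gamma(0) = 1.6385

For an MA(q) process X_t = eps_t + sum_i theta_i eps_{t-i} with
Var(eps_t) = sigma^2, the variance is
  gamma(0) = sigma^2 * (1 + sum_i theta_i^2).
  sum_i theta_i^2 = (-0.431)^2 + (0.259)^2 + (-0.621)^2 = 0.185761 + 0.067081 + 0.385641 = 0.638483.
  gamma(0) = 1 * (1 + 0.638483) = 1 * 1.638483 = 1.638483, which rounds to 1.6385.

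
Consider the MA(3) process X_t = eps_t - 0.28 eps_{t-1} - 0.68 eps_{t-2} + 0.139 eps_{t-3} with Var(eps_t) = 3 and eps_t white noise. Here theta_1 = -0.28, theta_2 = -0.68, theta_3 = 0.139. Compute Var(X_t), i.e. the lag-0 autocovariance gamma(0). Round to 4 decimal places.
\gamma(0) = 4.6804

For an MA(q) process X_t = eps_t + sum_i theta_i eps_{t-i} with
Var(eps_t) = sigma^2, the variance is
  gamma(0) = sigma^2 * (1 + sum_i theta_i^2).
  sum_i theta_i^2 = (-0.28)^2 + (-0.68)^2 + (0.139)^2 = 0.0784 + 0.4624 + 0.019321 = 0.560121.
  gamma(0) = 3 * (1 + 0.560121) = 3 * 1.560121 = 4.680363, which rounds to 4.6804.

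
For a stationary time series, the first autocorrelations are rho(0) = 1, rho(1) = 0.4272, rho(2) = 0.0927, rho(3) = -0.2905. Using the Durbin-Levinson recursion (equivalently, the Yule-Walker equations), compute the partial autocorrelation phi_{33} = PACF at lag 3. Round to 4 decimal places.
\phi_{33} = -0.3560

The PACF at lag k is phi_{kk}, the last component of the solution
to the Yule-Walker system G_k phi = r_k where
  (G_k)_{ij} = rho(|i - j|), (r_k)_i = rho(i), i,j = 1..k.
Equivalently, Durbin-Levinson gives phi_{kk} iteratively:
  phi_{11} = rho(1)
  phi_{kk} = [rho(k) - sum_{j=1..k-1} phi_{k-1,j} rho(k-j)]
            / [1 - sum_{j=1..k-1} phi_{k-1,j} rho(j)],
  phi_{k,j} = phi_{k-1,j} - phi_{kk} phi_{k-1,k-j},  j = 1..k-1.
Step k = 1:
  phi_11 = rho(1) = 0.4272.
Step k = 2:
  phi_22 = [rho(2) - phi_11 rho(1)] / [1 - phi_11 rho(1)] = [0.0927 - (0.4272)(0.4272)] / [1 - (0.4272)(0.4272)]
         = -0.08979984 / 0.81750016 = -0.109847.
  Update: phi_21 = phi_11 - phi_22 phi_11 = 0.4272 - (-0.109847)(0.4272) = 0.474127.
Step k = 3:
  phi_33 = [rho(3) - phi_21 rho(2) - phi_22 rho(1)] / [1 - phi_21 rho(1) - phi_22 rho(2)]
    numerator   = -0.2905 - (0.474127)(0.0927) - (-0.109847)(0.4272) = -0.28752495
    denominator = 1 - (0.474127)(0.4272) - (-0.109847)(0.0927) = 0.80763593
  phi_33 = -0.28752495 / 0.80763593 = -0.356.
Therefore phi_{33} = -0.3560.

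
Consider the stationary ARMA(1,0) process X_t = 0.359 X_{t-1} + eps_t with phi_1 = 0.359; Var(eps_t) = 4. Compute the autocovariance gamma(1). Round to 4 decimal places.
\gamma(1) = 1.6485

Multiply the model equation by X_{t-k} and take expectations. With theta_0 = psi_0 = 1 and psi_j the MA(infinity) weights, this gives
  gamma(k) - sum_i phi_i gamma(k-i) = c_k,
  c_k = sigma^2 * sum_{j=k..q} theta_j psi_{j-k}   (c_k = 0 for k > q),
using gamma(-m) = gamma(m).
Pure AR (q = 0): c_0 = sigma^2 = 4, c_k = 0 for k >= 1.
Equations for k = 0 and k = 1 (AR order 1):
  gamma(0) = phi_1 gamma(1) + c_0
  gamma(1) = phi_1 gamma(0) + c_1
Substituting the second into the first: gamma(0) (1 - phi_1^2) = c_0 + phi_1 c_1, so
  gamma(0) = c_0 / (1 - phi_1^2) = 4 / (1 - (0.359)^2) = 4 / 0.871119 = 4.591795.
  gamma(1) = phi_1 gamma(0) = (0.359)(4.591795) = 1.648454.
Therefore gamma(1) = 1.6485 (to 4 decimal places).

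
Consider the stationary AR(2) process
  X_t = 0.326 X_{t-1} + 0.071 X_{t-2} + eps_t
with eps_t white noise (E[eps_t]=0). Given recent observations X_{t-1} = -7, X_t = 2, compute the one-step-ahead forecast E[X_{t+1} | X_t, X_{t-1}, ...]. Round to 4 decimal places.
E[X_{t+1} \mid \mathcal F_t] = 0.1550

For an AR(p) model X_t = c + sum_i phi_i X_{t-i} + eps_t, the
one-step-ahead conditional mean is
  E[X_{t+1} | X_t, ...] = c + sum_i phi_i X_{t+1-i}.
Substitute known values:
  E[X_{t+1} | ...] = (0.326) * (2) + (0.071) * (-7)
                   = 0.1550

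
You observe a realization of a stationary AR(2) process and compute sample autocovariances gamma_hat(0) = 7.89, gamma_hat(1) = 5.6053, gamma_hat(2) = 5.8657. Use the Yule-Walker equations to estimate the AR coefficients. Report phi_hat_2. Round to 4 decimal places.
\hat\phi_{2} = 0.4820

The Yule-Walker equations for an AR(p) process read, in matrix form,
  Gamma_p phi = r_p,   with   (Gamma_p)_{ij} = gamma(|i - j|),
                       (r_p)_i = gamma(i),   i,j = 1..p.
Substitute the sample gammas (Toeplitz matrix and right-hand side of size 2):
  Gamma_p = [[7.89, 5.6053], [5.6053, 7.89]]
  r_p     = [5.6053, 5.8657]
Written out:
  7.89 phi_1 + 5.6053 phi_2 = 5.6053
  5.6053 phi_1 + 7.89 phi_2 = 5.8657
Solve by Cramer's rule:
  det = gamma(0)^2 - gamma(1)^2 = (7.89)^2 - (5.6053)^2 = 62.2521 - 31.41938809 = 30.83271191
  phi_hat_1 = [gamma(1) gamma(0) - gamma(1) gamma(2)] / det = [(5.6053)(7.89) - (5.6053)(5.8657)] / 30.83271191 = 11.34680879 / 30.83271191 = 0.368
  phi_hat_2 = [gamma(0) gamma(2) - gamma(1)^2] / det = [(7.89)(5.8657) - (5.6053)^2] / 30.83271191 = 14.86098491 / 30.83271191 = 0.482
So phi_hat = [0.3680, 0.4820].
Therefore phi_hat_2 = 0.4820.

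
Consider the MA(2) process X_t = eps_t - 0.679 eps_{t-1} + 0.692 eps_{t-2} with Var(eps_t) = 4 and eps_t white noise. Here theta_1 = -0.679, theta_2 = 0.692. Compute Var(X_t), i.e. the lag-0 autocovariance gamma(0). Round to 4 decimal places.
\gamma(0) = 7.7596

For an MA(q) process X_t = eps_t + sum_i theta_i eps_{t-i} with
Var(eps_t) = sigma^2, the variance is
  gamma(0) = sigma^2 * (1 + sum_i theta_i^2).
  sum_i theta_i^2 = (-0.679)^2 + (0.692)^2 = 0.461041 + 0.478864 = 0.939905.
  gamma(0) = 4 * (1 + 0.939905) = 4 * 1.939905 = 7.75962, which rounds to 7.7596.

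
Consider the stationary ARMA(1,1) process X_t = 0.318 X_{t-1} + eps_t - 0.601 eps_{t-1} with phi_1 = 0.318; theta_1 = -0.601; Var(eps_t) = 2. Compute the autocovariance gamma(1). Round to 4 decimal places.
\gamma(1) = -0.5093

Multiply the model equation by X_{t-k} and take expectations. With theta_0 = psi_0 = 1 and psi_j the MA(infinity) weights, this gives
  gamma(k) - sum_i phi_i gamma(k-i) = c_k,
  c_k = sigma^2 * sum_{j=k..q} theta_j psi_{j-k}   (c_k = 0 for k > q),
using gamma(-m) = gamma(m).
psi-weights needed (psi_j = theta_j + sum_i phi_i psi_{j-i}):
  psi_1 = theta_1 + phi_1 = -0.601 + (0.318) = -0.283
Right-hand sides:
  c_0 = sigma^2 (1 + theta_1 psi_1) = 2 * (1 + (-0.601)(-0.283)) = 2 * 1.170083 = 2.340166
  c_1 = sigma^2 theta_1 = 2 * (-0.601) = -1.202
  c_2 = 0
Equations for k = 0 and k = 1 (AR order 1):
  gamma(0) = phi_1 gamma(1) + c_0
  gamma(1) = phi_1 gamma(0) + c_1
Substituting the second into the first: gamma(0) (1 - phi_1^2) = c_0 + phi_1 c_1, so
  gamma(0) = (c_0 + phi_1 c_1) / (1 - phi_1^2) = (2.340166 + (0.318)(-1.202)) / (1 - (0.318)^2) = 1.95793 / 0.898876 = 2.178198.
  gamma(1) = phi_1 gamma(0) + c_1 = (0.318)(2.178198) + (-1.202) = -0.509333.
Therefore gamma(1) = -0.5093 (to 4 decimal places).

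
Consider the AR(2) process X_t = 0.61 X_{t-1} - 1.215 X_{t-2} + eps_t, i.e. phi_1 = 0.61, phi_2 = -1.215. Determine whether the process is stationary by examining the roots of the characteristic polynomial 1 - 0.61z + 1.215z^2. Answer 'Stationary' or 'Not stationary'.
\text{Not stationary}

The AR(p) characteristic polynomial is P(z) = 1 - 0.61z + 1.215z^2.
Stationarity requires all roots to lie outside the unit circle, i.e. |z| > 1 for every root.
Set 1 + (-0.61) z + (1.215) z^2 = 0, i.e. a z^2 + b z + c = 0 with a = 1.215, b = -0.61, c = 1.
Discriminant D = b^2 - 4ac = (-0.61)^2 - 4*(1.215)*1 = 0.3721 - (4.86) = -4.4879.
D < 0, so the roots are the complex-conjugate pair z = (-b +/- i sqrt(-D)) / (2a) = 0.251 +/- 0.8718i.
For a conjugate pair |z|^2 = z * conj(z) = (product of roots) = c/a = 1/(1.215) = 0.823045, so |z| = sqrt(0.823045) = 0.9072 for both roots.
Moduli of all roots: 0.9072, 0.9072.
All moduli strictly greater than 1? No.
Verdict: Not stationary.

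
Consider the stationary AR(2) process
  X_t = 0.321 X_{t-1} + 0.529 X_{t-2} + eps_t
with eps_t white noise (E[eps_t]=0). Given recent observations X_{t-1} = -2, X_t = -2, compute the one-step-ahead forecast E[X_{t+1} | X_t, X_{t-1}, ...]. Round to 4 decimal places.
E[X_{t+1} \mid \mathcal F_t] = -1.7000

For an AR(p) model X_t = c + sum_i phi_i X_{t-i} + eps_t, the
one-step-ahead conditional mean is
  E[X_{t+1} | X_t, ...] = c + sum_i phi_i X_{t+1-i}.
Substitute known values:
  E[X_{t+1} | ...] = (0.321) * (-2) + (0.529) * (-2)
                   = -1.7000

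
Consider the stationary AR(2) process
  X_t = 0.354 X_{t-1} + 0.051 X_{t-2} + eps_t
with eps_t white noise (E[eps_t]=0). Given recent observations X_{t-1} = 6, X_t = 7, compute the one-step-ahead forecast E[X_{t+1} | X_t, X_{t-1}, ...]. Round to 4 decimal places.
E[X_{t+1} \mid \mathcal F_t] = 2.7840

For an AR(p) model X_t = c + sum_i phi_i X_{t-i} + eps_t, the
one-step-ahead conditional mean is
  E[X_{t+1} | X_t, ...] = c + sum_i phi_i X_{t+1-i}.
Substitute known values:
  E[X_{t+1} | ...] = (0.354) * (7) + (0.051) * (6)
                   = 2.7840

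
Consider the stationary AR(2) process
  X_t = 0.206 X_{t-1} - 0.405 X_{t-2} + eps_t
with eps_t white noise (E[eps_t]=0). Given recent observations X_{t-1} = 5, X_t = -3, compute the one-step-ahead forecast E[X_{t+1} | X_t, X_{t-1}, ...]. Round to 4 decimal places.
E[X_{t+1} \mid \mathcal F_t] = -2.6430

For an AR(p) model X_t = c + sum_i phi_i X_{t-i} + eps_t, the
one-step-ahead conditional mean is
  E[X_{t+1} | X_t, ...] = c + sum_i phi_i X_{t+1-i}.
Substitute known values:
  E[X_{t+1} | ...] = (0.206) * (-3) + (-0.405) * (5)
                   = -2.6430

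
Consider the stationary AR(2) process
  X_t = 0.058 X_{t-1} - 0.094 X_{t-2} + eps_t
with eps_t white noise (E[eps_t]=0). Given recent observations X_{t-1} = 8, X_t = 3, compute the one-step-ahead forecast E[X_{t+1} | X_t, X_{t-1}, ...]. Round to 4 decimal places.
E[X_{t+1} \mid \mathcal F_t] = -0.5780

For an AR(p) model X_t = c + sum_i phi_i X_{t-i} + eps_t, the
one-step-ahead conditional mean is
  E[X_{t+1} | X_t, ...] = c + sum_i phi_i X_{t+1-i}.
Substitute known values:
  E[X_{t+1} | ...] = (0.058) * (3) + (-0.094) * (8)
                   = -0.5780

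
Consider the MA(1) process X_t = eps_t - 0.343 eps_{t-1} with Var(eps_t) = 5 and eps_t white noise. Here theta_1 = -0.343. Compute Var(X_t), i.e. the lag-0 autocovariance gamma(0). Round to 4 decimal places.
\gamma(0) = 5.5882

For an MA(q) process X_t = eps_t + sum_i theta_i eps_{t-i} with
Var(eps_t) = sigma^2, the variance is
  gamma(0) = sigma^2 * (1 + sum_i theta_i^2).
  sum_i theta_i^2 = (-0.343)^2 = 0.117649.
  gamma(0) = 5 * (1 + 0.117649) = 5 * 1.117649 = 5.588245, which rounds to 5.5882.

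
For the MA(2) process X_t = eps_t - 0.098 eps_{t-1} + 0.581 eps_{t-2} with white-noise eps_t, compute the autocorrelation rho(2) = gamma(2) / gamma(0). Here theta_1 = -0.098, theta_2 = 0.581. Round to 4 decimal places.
\rho(2) = 0.4313

For an MA(q) process with theta_0 = 1, the autocovariance is
  gamma(k) = sigma^2 * sum_{i=0..q-k} theta_i * theta_{i+k},
and rho(k) = gamma(k) / gamma(0). Sigma^2 cancels.
  numerator   = (1)*(0.581) = 0.581.
  denominator = (1)^2 + (-0.098)^2 + (0.581)^2 = 1.347165.
  rho(2) = 0.581 / 1.347165 = 0.4313.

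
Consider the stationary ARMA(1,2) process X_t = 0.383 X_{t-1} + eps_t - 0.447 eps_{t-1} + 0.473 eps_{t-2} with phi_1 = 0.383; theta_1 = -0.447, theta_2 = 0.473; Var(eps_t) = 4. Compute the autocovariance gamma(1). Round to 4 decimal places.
\gamma(1) = -0.0097

Multiply the model equation by X_{t-k} and take expectations. With theta_0 = psi_0 = 1 and psi_j the MA(infinity) weights, this gives
  gamma(k) - sum_i phi_i gamma(k-i) = c_k,
  c_k = sigma^2 * sum_{j=k..q} theta_j psi_{j-k}   (c_k = 0 for k > q),
using gamma(-m) = gamma(m).
psi-weights needed (psi_j = theta_j + sum_i phi_i psi_{j-i}):
  psi_1 = theta_1 + phi_1 = -0.447 + (0.383) = -0.064
  psi_2 = theta_2 + phi_1 psi_1 = 0.473 + (0.383)(-0.064) = 0.448488
Right-hand sides:
  c_0 = sigma^2 (1 + theta_1 psi_1 + theta_2 psi_2) = 4 * (1 + (-0.447)(-0.064) + (0.473)(0.448488)) = 4 * 1.240743 = 4.962971
  c_1 = sigma^2 (theta_1 + theta_2 psi_1) = 4 * (-0.447 + (0.473)(-0.064)) = -1.909088
  c_2 = sigma^2 theta_2 = 4 * (0.473) = 1.892
Equations for k = 0 and k = 1 (AR order 1):
  gamma(0) = phi_1 gamma(1) + c_0
  gamma(1) = phi_1 gamma(0) + c_1
Substituting the second into the first: gamma(0) (1 - phi_1^2) = c_0 + phi_1 c_1, so
  gamma(0) = (c_0 + phi_1 c_1) / (1 - phi_1^2) = (4.962971 + (0.383)(-1.909088)) / (1 - (0.383)^2) = 4.231791 / 0.853311 = 4.959259.
  gamma(1) = phi_1 gamma(0) + c_1 = (0.383)(4.959259) + (-1.909088) = -0.009692.
Therefore gamma(1) = -0.0097 (to 4 decimal places).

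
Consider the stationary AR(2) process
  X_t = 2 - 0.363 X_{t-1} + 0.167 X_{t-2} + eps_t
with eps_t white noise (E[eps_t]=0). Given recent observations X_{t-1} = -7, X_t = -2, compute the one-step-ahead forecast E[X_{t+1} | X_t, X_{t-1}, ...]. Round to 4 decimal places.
E[X_{t+1} \mid \mathcal F_t] = 1.5570

For an AR(p) model X_t = c + sum_i phi_i X_{t-i} + eps_t, the
one-step-ahead conditional mean is
  E[X_{t+1} | X_t, ...] = c + sum_i phi_i X_{t+1-i}.
Substitute known values:
  E[X_{t+1} | ...] = 2 + (-0.363) * (-2) + (0.167) * (-7)
                   = 1.5570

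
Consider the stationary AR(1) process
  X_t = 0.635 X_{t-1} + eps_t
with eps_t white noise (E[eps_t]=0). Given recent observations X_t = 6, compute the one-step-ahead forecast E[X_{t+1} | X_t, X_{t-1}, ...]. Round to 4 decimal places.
E[X_{t+1} \mid \mathcal F_t] = 3.8100

For an AR(p) model X_t = c + sum_i phi_i X_{t-i} + eps_t, the
one-step-ahead conditional mean is
  E[X_{t+1} | X_t, ...] = c + sum_i phi_i X_{t+1-i}.
Substitute known values:
  E[X_{t+1} | ...] = (0.635) * (6)
                   = 3.8100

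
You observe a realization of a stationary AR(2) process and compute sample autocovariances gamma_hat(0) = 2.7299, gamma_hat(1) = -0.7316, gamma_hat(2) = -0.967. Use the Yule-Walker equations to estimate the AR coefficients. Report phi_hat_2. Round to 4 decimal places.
\hat\phi_{2} = -0.4590

The Yule-Walker equations for an AR(p) process read, in matrix form,
  Gamma_p phi = r_p,   with   (Gamma_p)_{ij} = gamma(|i - j|),
                       (r_p)_i = gamma(i),   i,j = 1..p.
Substitute the sample gammas (Toeplitz matrix and right-hand side of size 2):
  Gamma_p = [[2.7299, -0.7316], [-0.7316, 2.7299]]
  r_p     = [-0.7316, -0.967]
Written out:
  2.7299 phi_1 - 0.7316 phi_2 = -0.7316
  -0.7316 phi_1 + 2.7299 phi_2 = -0.967
Solve by Cramer's rule:
  det = gamma(0)^2 - gamma(1)^2 = (2.7299)^2 - (-0.7316)^2 = 7.45235401 - 0.53523856 = 6.91711545
  phi_hat_1 = [gamma(1) gamma(0) - gamma(1) gamma(2)] / det = [(-0.7316)(2.7299) - (-0.7316)(-0.967)] / 6.91711545 = -2.70465204 / 6.91711545 = -0.391
  phi_hat_2 = [gamma(0) gamma(2) - gamma(1)^2] / det = [(2.7299)(-0.967) - (-0.7316)^2] / 6.91711545 = -3.17505186 / 6.91711545 = -0.459
So phi_hat = [-0.3910, -0.4590].
Therefore phi_hat_2 = -0.4590.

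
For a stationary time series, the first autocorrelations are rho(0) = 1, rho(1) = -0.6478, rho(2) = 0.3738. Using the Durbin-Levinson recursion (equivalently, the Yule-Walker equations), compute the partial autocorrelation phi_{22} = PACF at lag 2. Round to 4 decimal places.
\phi_{22} = -0.0790

The PACF at lag k is phi_{kk}, the last component of the solution
to the Yule-Walker system G_k phi = r_k where
  (G_k)_{ij} = rho(|i - j|), (r_k)_i = rho(i), i,j = 1..k.
Equivalently, Durbin-Levinson gives phi_{kk} iteratively:
  phi_{11} = rho(1)
  phi_{kk} = [rho(k) - sum_{j=1..k-1} phi_{k-1,j} rho(k-j)]
            / [1 - sum_{j=1..k-1} phi_{k-1,j} rho(j)],
  phi_{k,j} = phi_{k-1,j} - phi_{kk} phi_{k-1,k-j},  j = 1..k-1.
Step k = 1:
  phi_11 = rho(1) = -0.6478.
Step k = 2:
  phi_22 = [rho(2) - phi_11 rho(1)] / [1 - phi_11 rho(1)] = [0.3738 - (-0.6478)(-0.6478)] / [1 - (-0.6478)(-0.6478)]
         = -0.04584484 / 0.58035516 = -0.079.
Therefore phi_{22} = -0.0790.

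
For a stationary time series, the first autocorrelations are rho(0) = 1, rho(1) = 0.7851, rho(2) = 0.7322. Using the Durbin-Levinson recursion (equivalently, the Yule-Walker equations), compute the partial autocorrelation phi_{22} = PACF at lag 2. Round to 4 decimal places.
\phi_{22} = 0.3019

The PACF at lag k is phi_{kk}, the last component of the solution
to the Yule-Walker system G_k phi = r_k where
  (G_k)_{ij} = rho(|i - j|), (r_k)_i = rho(i), i,j = 1..k.
Equivalently, Durbin-Levinson gives phi_{kk} iteratively:
  phi_{11} = rho(1)
  phi_{kk} = [rho(k) - sum_{j=1..k-1} phi_{k-1,j} rho(k-j)]
            / [1 - sum_{j=1..k-1} phi_{k-1,j} rho(j)],
  phi_{k,j} = phi_{k-1,j} - phi_{kk} phi_{k-1,k-j},  j = 1..k-1.
Step k = 1:
  phi_11 = rho(1) = 0.7851.
Step k = 2:
  phi_22 = [rho(2) - phi_11 rho(1)] / [1 - phi_11 rho(1)] = [0.7322 - (0.7851)(0.7851)] / [1 - (0.7851)(0.7851)]
         = 0.11581799 / 0.38361799 = 0.3019.
Therefore phi_{22} = 0.3019.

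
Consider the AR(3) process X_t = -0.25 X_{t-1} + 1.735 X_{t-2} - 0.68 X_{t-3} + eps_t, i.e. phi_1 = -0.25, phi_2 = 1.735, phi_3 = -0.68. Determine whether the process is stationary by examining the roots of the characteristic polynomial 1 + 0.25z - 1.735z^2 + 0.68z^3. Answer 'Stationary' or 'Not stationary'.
\text{Not stationary}

The AR(p) characteristic polynomial is P(z) = 1 + 0.25z - 1.735z^2 + 0.68z^3.
Stationarity requires all roots to lie outside the unit circle, i.e. |z| > 1 for every root.
Degree 3: look for a simple real root z0 first, then factor out (1 - z/z0) and solve the remaining quadratic.
Testing z0 = 2: P(2) = 1 + (0.25)(2) + (-1.735)(2)^2 + (0.68)(2)^3
  = 1 + (0.5) + (-6.94) + (5.44) = 0.  So z_0 = 2 is a root, |z_0| = 2.
Divide out the factor (1 - 0.5 z) = (1 - z/z0) (since 1/z0 = 0.5):
  P(z) = (1 - 0.5 z)(1 + (0.75) z + (-1.36) z^2)
  [check: z-coef 0.75 - (0.5) = 0.25; z^2-coef -1.36 - (0.5)(0.75) = -1.735; z^3-coef -(0.5)(-1.36) = 0.68.]
Remaining roots from the quadratic factor 1 + (0.75) z + (-1.36) z^2:
  Set 1 + (0.75) z + (-1.36) z^2 = 0, i.e. a z^2 + b z + c = 0 with a = -1.36, b = 0.75, c = 1.
  Discriminant D = b^2 - 4ac = (0.75)^2 - 4*(-1.36)*1 = 0.5625 - (-5.44) = 6.0025.
  D >= 0, so the roots are real: z = (-b +/- sqrt(D)) / (2a) = (-0.75 +/- 2.45) / (-2.72).
    z_1 = (-0.75 + 2.45) / (-2.72) = -0.625,   |z_1| = 0.625.
    z_2 = (-0.75 - 2.45) / (-2.72) = 1.1765,   |z_2| = 1.1765.
Moduli of all roots: 2.0000, 0.6250, 1.1765.
All moduli strictly greater than 1? No.
Verdict: Not stationary.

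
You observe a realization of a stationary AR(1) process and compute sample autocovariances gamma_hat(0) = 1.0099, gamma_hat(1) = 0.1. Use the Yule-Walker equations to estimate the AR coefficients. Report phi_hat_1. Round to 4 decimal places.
\hat\phi_{1} = 0.0990

The Yule-Walker equations for an AR(p) process read, in matrix form,
  Gamma_p phi = r_p,   with   (Gamma_p)_{ij} = gamma(|i - j|),
                       (r_p)_i = gamma(i),   i,j = 1..p.
Substitute the sample gammas (Toeplitz matrix and right-hand side of size 1):
  Gamma_p = [[1.0099]]
  r_p     = [0.1]
With p = 1 this is the single equation gamma(0) phi_1 = gamma(1):
  phi_hat_1 = gamma(1) / gamma(0) = 0.1 / 1.0099 = 0.0990.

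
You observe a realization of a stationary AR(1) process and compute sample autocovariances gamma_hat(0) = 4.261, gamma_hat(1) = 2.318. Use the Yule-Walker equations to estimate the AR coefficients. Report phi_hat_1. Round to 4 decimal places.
\hat\phi_{1} = 0.5440

The Yule-Walker equations for an AR(p) process read, in matrix form,
  Gamma_p phi = r_p,   with   (Gamma_p)_{ij} = gamma(|i - j|),
                       (r_p)_i = gamma(i),   i,j = 1..p.
Substitute the sample gammas (Toeplitz matrix and right-hand side of size 1):
  Gamma_p = [[4.261]]
  r_p     = [2.318]
With p = 1 this is the single equation gamma(0) phi_1 = gamma(1):
  phi_hat_1 = gamma(1) / gamma(0) = 2.318 / 4.261 = 0.5440.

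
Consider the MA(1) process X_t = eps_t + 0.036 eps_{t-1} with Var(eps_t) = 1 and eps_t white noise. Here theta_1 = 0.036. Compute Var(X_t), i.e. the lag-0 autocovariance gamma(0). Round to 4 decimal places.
\gamma(0) = 1.0013

For an MA(q) process X_t = eps_t + sum_i theta_i eps_{t-i} with
Var(eps_t) = sigma^2, the variance is
  gamma(0) = sigma^2 * (1 + sum_i theta_i^2).
  sum_i theta_i^2 = (0.036)^2 = 0.001296.
  gamma(0) = 1 * (1 + 0.001296) = 1 * 1.001296 = 1.001296, which rounds to 1.0013.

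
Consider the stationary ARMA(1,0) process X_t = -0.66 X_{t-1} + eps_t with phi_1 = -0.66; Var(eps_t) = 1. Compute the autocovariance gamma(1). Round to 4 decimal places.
\gamma(1) = -1.1694

Multiply the model equation by X_{t-k} and take expectations. With theta_0 = psi_0 = 1 and psi_j the MA(infinity) weights, this gives
  gamma(k) - sum_i phi_i gamma(k-i) = c_k,
  c_k = sigma^2 * sum_{j=k..q} theta_j psi_{j-k}   (c_k = 0 for k > q),
using gamma(-m) = gamma(m).
Pure AR (q = 0): c_0 = sigma^2 = 1, c_k = 0 for k >= 1.
Equations for k = 0 and k = 1 (AR order 1):
  gamma(0) = phi_1 gamma(1) + c_0
  gamma(1) = phi_1 gamma(0) + c_1
Substituting the second into the first: gamma(0) (1 - phi_1^2) = c_0 + phi_1 c_1, so
  gamma(0) = c_0 / (1 - phi_1^2) = 1 / (1 - (-0.66)^2) = 1 / 0.5644 = 1.771793.
  gamma(1) = phi_1 gamma(0) = (-0.66)(1.771793) = -1.169383.
Therefore gamma(1) = -1.1694 (to 4 decimal places).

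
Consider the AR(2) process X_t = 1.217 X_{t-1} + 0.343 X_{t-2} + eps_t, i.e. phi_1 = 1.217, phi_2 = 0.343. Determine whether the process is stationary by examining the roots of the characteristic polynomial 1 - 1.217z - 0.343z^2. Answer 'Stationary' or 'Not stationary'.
\text{Not stationary}

The AR(p) characteristic polynomial is P(z) = 1 - 1.217z - 0.343z^2.
Stationarity requires all roots to lie outside the unit circle, i.e. |z| > 1 for every root.
Set 1 + (-1.217) z + (-0.343) z^2 = 0, i.e. a z^2 + b z + c = 0 with a = -0.343, b = -1.217, c = 1.
Discriminant D = b^2 - 4ac = (-1.217)^2 - 4*(-0.343)*1 = 1.481089 - (-1.372) = 2.853089.
D >= 0, so the roots are real: z = (-b +/- sqrt(D)) / (2a) = (1.217 +/- 1.689109) / (-0.686).
  z_1 = (1.217 + 1.689109) / (-0.686) = -4.2363,   |z_1| = 4.2363.
  z_2 = (1.217 - 1.689109) / (-0.686) = 0.6882,   |z_2| = 0.6882.
Moduli of all roots: 4.2363, 0.6882.
All moduli strictly greater than 1? No.
Verdict: Not stationary.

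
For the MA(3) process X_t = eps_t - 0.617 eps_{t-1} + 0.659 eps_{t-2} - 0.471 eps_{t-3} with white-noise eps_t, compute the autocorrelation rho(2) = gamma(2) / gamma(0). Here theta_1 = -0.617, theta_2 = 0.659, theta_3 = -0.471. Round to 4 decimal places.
\rho(2) = 0.4662

For an MA(q) process with theta_0 = 1, the autocovariance is
  gamma(k) = sigma^2 * sum_{i=0..q-k} theta_i * theta_{i+k},
and rho(k) = gamma(k) / gamma(0). Sigma^2 cancels.
  numerator   = (1)*(0.659) + (-0.617)*(-0.471) = 0.949607.
  denominator = (1)^2 + (-0.617)^2 + (0.659)^2 + (-0.471)^2 = 2.036811.
  rho(2) = 0.949607 / 2.036811 = 0.4662.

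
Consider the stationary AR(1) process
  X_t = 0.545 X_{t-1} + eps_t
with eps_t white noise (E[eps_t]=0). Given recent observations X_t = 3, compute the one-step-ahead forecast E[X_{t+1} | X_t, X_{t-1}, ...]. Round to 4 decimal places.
E[X_{t+1} \mid \mathcal F_t] = 1.6350

For an AR(p) model X_t = c + sum_i phi_i X_{t-i} + eps_t, the
one-step-ahead conditional mean is
  E[X_{t+1} | X_t, ...] = c + sum_i phi_i X_{t+1-i}.
Substitute known values:
  E[X_{t+1} | ...] = (0.545) * (3)
                   = 1.6350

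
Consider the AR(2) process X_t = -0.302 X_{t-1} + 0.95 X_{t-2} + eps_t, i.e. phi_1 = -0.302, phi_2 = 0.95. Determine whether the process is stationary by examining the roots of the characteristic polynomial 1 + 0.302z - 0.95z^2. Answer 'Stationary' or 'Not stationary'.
\text{Not stationary}

The AR(p) characteristic polynomial is P(z) = 1 + 0.302z - 0.95z^2.
Stationarity requires all roots to lie outside the unit circle, i.e. |z| > 1 for every root.
Set 1 + (0.302) z + (-0.95) z^2 = 0, i.e. a z^2 + b z + c = 0 with a = -0.95, b = 0.302, c = 1.
Discriminant D = b^2 - 4ac = (0.302)^2 - 4*(-0.95)*1 = 0.091204 - (-3.8) = 3.891204.
D >= 0, so the roots are real: z = (-b +/- sqrt(D)) / (2a) = (-0.302 +/- 1.972613) / (-1.9).
  z_1 = (-0.302 + 1.972613) / (-1.9) = -0.8793,   |z_1| = 0.8793.
  z_2 = (-0.302 - 1.972613) / (-1.9) = 1.1972,   |z_2| = 1.1972.
Moduli of all roots: 0.8793, 1.1972.
All moduli strictly greater than 1? No.
Verdict: Not stationary.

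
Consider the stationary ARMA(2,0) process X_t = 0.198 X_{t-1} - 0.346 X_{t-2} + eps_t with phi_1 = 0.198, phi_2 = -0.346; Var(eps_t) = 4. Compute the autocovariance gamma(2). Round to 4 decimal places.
\gamma(2) = -1.4717

Multiply the model equation by X_{t-k} and take expectations. With theta_0 = psi_0 = 1 and psi_j the MA(infinity) weights, this gives
  gamma(k) - sum_i phi_i gamma(k-i) = c_k,
  c_k = sigma^2 * sum_{j=k..q} theta_j psi_{j-k}   (c_k = 0 for k > q),
using gamma(-m) = gamma(m).
Pure AR (q = 0): c_0 = sigma^2 = 4, c_k = 0 for k >= 1.
Equations for k = 0, 1, 2 (AR order 2, c_2 = 0):
  (E0) gamma(0) = phi_1 gamma(1) + phi_2 gamma(2) + c_0
  (E1) gamma(1) = phi_1 gamma(0) + phi_2 gamma(1) + c_1
  (E2) gamma(2) = phi_1 gamma(1) + phi_2 gamma(0)
From (E1): gamma(1) = A gamma(0) + B with
  A = phi_1 / (1 - phi_2) = 0.198 / 1.346 = 0.147103,   B = c_1 / (1 - phi_2) = 0 / 1.346 = 0.
Insert (E2) into (E0): gamma(0) (1 - phi_2^2) = phi_1 (1 + phi_2) gamma(1) + c_0.
  phi_1 (1 + phi_2) = (0.198)(0.654) = 0.129492,   1 - phi_2^2 = 0.880284.
Replace gamma(1) by A gamma(0) + B and collect gamma(0):
  gamma(0) [0.880284 - (0.129492)(0.147103)] = c_0 = 4
  gamma(0) * 0.861235 = 4
  gamma(0) = 4 / 0.861235 = 4.644491.
  gamma(1) = A gamma(0) = (0.147103)(4.644491) = 0.683216.
  gamma(2) = phi_1 gamma(1) + phi_2 gamma(0) = (0.198)(0.683216) + (-0.346)(4.644491) = -1.471717.
Therefore gamma(2) = -1.4717 (to 4 decimal places).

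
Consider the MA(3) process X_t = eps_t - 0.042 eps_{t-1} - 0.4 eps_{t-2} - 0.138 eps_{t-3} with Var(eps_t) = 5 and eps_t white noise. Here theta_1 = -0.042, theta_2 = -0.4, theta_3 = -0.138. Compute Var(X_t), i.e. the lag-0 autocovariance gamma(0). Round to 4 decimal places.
\gamma(0) = 5.9040

For an MA(q) process X_t = eps_t + sum_i theta_i eps_{t-i} with
Var(eps_t) = sigma^2, the variance is
  gamma(0) = sigma^2 * (1 + sum_i theta_i^2).
  sum_i theta_i^2 = (-0.042)^2 + (-0.4)^2 + (-0.138)^2 = 0.001764 + 0.16 + 0.019044 = 0.180808.
  gamma(0) = 5 * (1 + 0.180808) = 5 * 1.180808 = 5.90404, which rounds to 5.9040.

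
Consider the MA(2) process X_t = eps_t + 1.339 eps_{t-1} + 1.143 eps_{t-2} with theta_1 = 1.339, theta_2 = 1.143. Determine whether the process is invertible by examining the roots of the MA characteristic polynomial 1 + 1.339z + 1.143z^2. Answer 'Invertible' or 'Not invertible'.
\text{Not invertible}

The MA(q) characteristic polynomial is P(z) = 1 + 1.339z + 1.143z^2.
Invertibility requires all roots to lie outside the unit circle, i.e. |z| > 1 for every root.
Set 1 + (1.339) z + (1.143) z^2 = 0, i.e. a z^2 + b z + c = 0 with a = 1.143, b = 1.339, c = 1.
Discriminant D = b^2 - 4ac = (1.339)^2 - 4*(1.143)*1 = 1.792921 - (4.572) = -2.779079.
D < 0, so the roots are the complex-conjugate pair z = (-b +/- i sqrt(-D)) / (2a) = -0.5857 +/- 0.7292i.
For a conjugate pair |z|^2 = z * conj(z) = (product of roots) = c/a = 1/(1.143) = 0.874891, so |z| = sqrt(0.874891) = 0.9354 for both roots.
Moduli of all roots: 0.9354, 0.9354.
All moduli strictly greater than 1? No.
Verdict: Not invertible.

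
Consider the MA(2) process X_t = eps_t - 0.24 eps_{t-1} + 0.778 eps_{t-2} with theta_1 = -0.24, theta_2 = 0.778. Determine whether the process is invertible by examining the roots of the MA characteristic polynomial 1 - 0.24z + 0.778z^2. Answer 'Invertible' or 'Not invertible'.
\text{Invertible}

The MA(q) characteristic polynomial is P(z) = 1 - 0.24z + 0.778z^2.
Invertibility requires all roots to lie outside the unit circle, i.e. |z| > 1 for every root.
Set 1 + (-0.24) z + (0.778) z^2 = 0, i.e. a z^2 + b z + c = 0 with a = 0.778, b = -0.24, c = 1.
Discriminant D = b^2 - 4ac = (-0.24)^2 - 4*(0.778)*1 = 0.0576 - (3.112) = -3.0544.
D < 0, so the roots are the complex-conjugate pair z = (-b +/- i sqrt(-D)) / (2a) = 0.1542 +/- 1.1232i.
For a conjugate pair |z|^2 = z * conj(z) = (product of roots) = c/a = 1/(0.778) = 1.285347, so |z| = sqrt(1.285347) = 1.1337 for both roots.
Moduli of all roots: 1.1337, 1.1337.
All moduli strictly greater than 1? Yes.
Verdict: Invertible.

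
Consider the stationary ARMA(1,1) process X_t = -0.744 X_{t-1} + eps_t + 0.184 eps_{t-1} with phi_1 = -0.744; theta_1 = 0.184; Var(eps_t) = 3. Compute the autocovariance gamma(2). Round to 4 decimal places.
\gamma(2) = 2.4163

Multiply the model equation by X_{t-k} and take expectations. With theta_0 = psi_0 = 1 and psi_j the MA(infinity) weights, this gives
  gamma(k) - sum_i phi_i gamma(k-i) = c_k,
  c_k = sigma^2 * sum_{j=k..q} theta_j psi_{j-k}   (c_k = 0 for k > q),
using gamma(-m) = gamma(m).
psi-weights needed (psi_j = theta_j + sum_i phi_i psi_{j-i}):
  psi_1 = theta_1 + phi_1 = 0.184 + (-0.744) = -0.56
Right-hand sides:
  c_0 = sigma^2 (1 + theta_1 psi_1) = 3 * (1 + (0.184)(-0.56)) = 3 * 0.89696 = 2.69088
  c_1 = sigma^2 theta_1 = 3 * (0.184) = 0.552
  c_2 = 0
Equations for k = 0 and k = 1 (AR order 1):
  gamma(0) = phi_1 gamma(1) + c_0
  gamma(1) = phi_1 gamma(0) + c_1
Substituting the second into the first: gamma(0) (1 - phi_1^2) = c_0 + phi_1 c_1, so
  gamma(0) = (c_0 + phi_1 c_1) / (1 - phi_1^2) = (2.69088 + (-0.744)(0.552)) / (1 - (-0.744)^2) = 2.280192 / 0.446464 = 5.107225.
  gamma(1) = phi_1 gamma(0) + c_1 = (-0.744)(5.107225) + (0.552) = -3.247775.
For k = 2 (> q): gamma(2) = phi_1 gamma(1) = (-0.744)(-3.247775) = 2.416345.
Therefore gamma(2) = 2.4163 (to 4 decimal places).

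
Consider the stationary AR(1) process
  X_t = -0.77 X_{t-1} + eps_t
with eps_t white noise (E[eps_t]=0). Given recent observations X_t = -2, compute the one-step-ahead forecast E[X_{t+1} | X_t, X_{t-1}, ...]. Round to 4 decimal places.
E[X_{t+1} \mid \mathcal F_t] = 1.5400

For an AR(p) model X_t = c + sum_i phi_i X_{t-i} + eps_t, the
one-step-ahead conditional mean is
  E[X_{t+1} | X_t, ...] = c + sum_i phi_i X_{t+1-i}.
Substitute known values:
  E[X_{t+1} | ...] = (-0.77) * (-2)
                   = 1.5400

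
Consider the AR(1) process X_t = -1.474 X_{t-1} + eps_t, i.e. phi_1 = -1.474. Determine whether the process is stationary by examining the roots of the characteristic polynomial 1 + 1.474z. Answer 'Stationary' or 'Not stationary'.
\text{Not stationary}

The AR(p) characteristic polynomial is P(z) = 1 + 1.474z.
Stationarity requires all roots to lie outside the unit circle, i.e. |z| > 1 for every root.
This is linear in z: 1 + (1.474) z = 0  =>  z = -1/(1.474) = -0.678426,  |z| = 0.678426.
Moduli of all roots: 0.6784.
All moduli strictly greater than 1? No.
Verdict: Not stationary.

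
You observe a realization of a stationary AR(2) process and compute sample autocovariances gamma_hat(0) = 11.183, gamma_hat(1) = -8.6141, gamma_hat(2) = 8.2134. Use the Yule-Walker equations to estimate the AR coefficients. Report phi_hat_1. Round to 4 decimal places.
\hat\phi_{1} = -0.5030

The Yule-Walker equations for an AR(p) process read, in matrix form,
  Gamma_p phi = r_p,   with   (Gamma_p)_{ij} = gamma(|i - j|),
                       (r_p)_i = gamma(i),   i,j = 1..p.
Substitute the sample gammas (Toeplitz matrix and right-hand side of size 2):
  Gamma_p = [[11.183, -8.6141], [-8.6141, 11.183]]
  r_p     = [-8.6141, 8.2134]
Written out:
  11.183 phi_1 - 8.6141 phi_2 = -8.6141
  -8.6141 phi_1 + 11.183 phi_2 = 8.2134
Solve by Cramer's rule:
  det = gamma(0)^2 - gamma(1)^2 = (11.183)^2 - (-8.6141)^2 = 125.059489 - 74.20271881 = 50.85677019
  phi_hat_1 = [gamma(1) gamma(0) - gamma(1) gamma(2)] / det = [(-8.6141)(11.183) - (-8.6141)(8.2134)] / 50.85677019 = -25.58043136 / 50.85677019 = -0.503
  phi_hat_2 = [gamma(0) gamma(2) - gamma(1)^2] / det = [(11.183)(8.2134) - (-8.6141)^2] / 50.85677019 = 17.64773339 / 50.85677019 = 0.347
So phi_hat = [-0.5030, 0.3470].
Therefore phi_hat_1 = -0.5030.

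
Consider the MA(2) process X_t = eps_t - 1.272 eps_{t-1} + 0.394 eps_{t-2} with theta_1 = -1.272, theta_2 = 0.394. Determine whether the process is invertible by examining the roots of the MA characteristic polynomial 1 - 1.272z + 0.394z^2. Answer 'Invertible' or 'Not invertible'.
\text{Invertible}

The MA(q) characteristic polynomial is P(z) = 1 - 1.272z + 0.394z^2.
Invertibility requires all roots to lie outside the unit circle, i.e. |z| > 1 for every root.
Set 1 + (-1.272) z + (0.394) z^2 = 0, i.e. a z^2 + b z + c = 0 with a = 0.394, b = -1.272, c = 1.
Discriminant D = b^2 - 4ac = (-1.272)^2 - 4*(0.394)*1 = 1.617984 - (1.576) = 0.041984.
D >= 0, so the roots are real: z = (-b +/- sqrt(D)) / (2a) = (1.272 +/- 0.2049) / (0.788).
  z_1 = (1.272 + 0.2049) / (0.788) = 1.8742,   |z_1| = 1.8742.
  z_2 = (1.272 - 0.2049) / (0.788) = 1.3542,   |z_2| = 1.3542.
Moduli of all roots: 1.8742, 1.3542.
All moduli strictly greater than 1? Yes.
Verdict: Invertible.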